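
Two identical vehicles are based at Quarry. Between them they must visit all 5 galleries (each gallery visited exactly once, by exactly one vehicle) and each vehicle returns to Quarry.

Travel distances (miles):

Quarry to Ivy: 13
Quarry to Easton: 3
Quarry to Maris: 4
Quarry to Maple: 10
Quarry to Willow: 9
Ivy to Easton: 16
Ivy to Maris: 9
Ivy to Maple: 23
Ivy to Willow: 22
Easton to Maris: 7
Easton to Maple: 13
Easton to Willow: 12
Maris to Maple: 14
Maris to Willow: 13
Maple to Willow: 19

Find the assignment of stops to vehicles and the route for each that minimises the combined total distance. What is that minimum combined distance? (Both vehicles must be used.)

70 miles — the smallest possible combined total.

Check every non-empty split of the stops between the two vehicles; for each half take its own optimal tour:
  {Ivy} + {Easton, Maris, Maple, Willow}: 26 + 52 = 78
  {Easton} + {Ivy, Maris, Maple, Willow}: 6 + 64 = 70
  {Ivy, Easton} + {Maris, Maple, Willow}: 32 + 46 = 78
  {Maris} + {Ivy, Easton, Maple, Willow}: 8 + 70 = 78
  {Ivy, Maris} + {Easton, Maple, Willow}: 26 + 44 = 70
  {Easton, Maris} + {Ivy, Maple, Willow}: 14 + 64 = 78
  … (15 splits in total)
Best: vehicle 1 Quarry → Easton → Quarry = 6; vehicle 2 Quarry → Ivy → Maris → Maple → Willow → Quarry = 64; combined 70.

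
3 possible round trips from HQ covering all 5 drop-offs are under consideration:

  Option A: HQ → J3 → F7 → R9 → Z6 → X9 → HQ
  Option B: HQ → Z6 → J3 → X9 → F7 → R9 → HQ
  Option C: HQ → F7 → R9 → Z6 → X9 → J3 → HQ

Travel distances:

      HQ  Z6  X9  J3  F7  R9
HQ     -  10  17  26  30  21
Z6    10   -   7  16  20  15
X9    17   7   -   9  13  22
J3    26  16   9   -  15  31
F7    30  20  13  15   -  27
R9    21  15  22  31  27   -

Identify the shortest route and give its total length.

Option A: 26 + 15 + 27 + 15 + 7 + 17 = 107
Option B: 10 + 16 + 9 + 13 + 27 + 21 = 96
Option C: 30 + 27 + 15 + 7 + 9 + 26 = 114

96 — Option B is the shortest.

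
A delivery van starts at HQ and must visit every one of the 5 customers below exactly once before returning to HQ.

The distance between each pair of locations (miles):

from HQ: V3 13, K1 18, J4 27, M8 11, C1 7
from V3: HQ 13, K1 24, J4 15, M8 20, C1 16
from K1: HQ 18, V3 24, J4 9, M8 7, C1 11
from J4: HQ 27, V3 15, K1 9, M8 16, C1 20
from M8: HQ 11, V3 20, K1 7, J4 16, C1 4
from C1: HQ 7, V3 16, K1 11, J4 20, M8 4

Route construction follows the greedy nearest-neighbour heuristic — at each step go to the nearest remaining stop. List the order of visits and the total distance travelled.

Total distance 55 miles via the nearest-neighbour route HQ → C1 → M8 → K1 → J4 → V3 → HQ.

From HQ: distances to unvisited — C1=7, M8=11, V3=13, K1=18, J4=27. Nearest is C1 (7).
From C1: distances to unvisited — M8=4, K1=11, V3=16, J4=20. Nearest is M8 (4).
From M8: distances to unvisited — K1=7, J4=16, V3=20. Nearest is K1 (7).
From K1: distances to unvisited — J4=9, V3=24. Nearest is J4 (9).
From J4: distances to unvisited — V3=15. Nearest is V3 (15).
Return V3→HQ: 13.
Total = 7 + 4 + 7 + 9 + 15 + 13 = 55.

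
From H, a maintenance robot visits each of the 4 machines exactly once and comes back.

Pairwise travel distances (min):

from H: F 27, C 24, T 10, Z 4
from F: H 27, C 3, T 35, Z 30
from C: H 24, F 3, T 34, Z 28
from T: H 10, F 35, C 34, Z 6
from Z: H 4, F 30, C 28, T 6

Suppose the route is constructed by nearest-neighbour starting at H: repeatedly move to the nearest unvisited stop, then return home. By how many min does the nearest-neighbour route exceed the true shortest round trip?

From H: Z=4, T=10, C=24, F=27 → choose Z (4).
From Z: T=6, C=28, F=30 → choose T (6).
From T: C=34, F=35 → choose C (34).
From C: F=3 → choose F (3).
NN route H → Z → T → C → F → H costs 74.
Optimal: H → C → F → T → Z → H costs 72 (by enumerating all 12 distinct tours).
Excess = 74 − 72 = 2.

The nearest-neighbour route is 2 min longer than optimal.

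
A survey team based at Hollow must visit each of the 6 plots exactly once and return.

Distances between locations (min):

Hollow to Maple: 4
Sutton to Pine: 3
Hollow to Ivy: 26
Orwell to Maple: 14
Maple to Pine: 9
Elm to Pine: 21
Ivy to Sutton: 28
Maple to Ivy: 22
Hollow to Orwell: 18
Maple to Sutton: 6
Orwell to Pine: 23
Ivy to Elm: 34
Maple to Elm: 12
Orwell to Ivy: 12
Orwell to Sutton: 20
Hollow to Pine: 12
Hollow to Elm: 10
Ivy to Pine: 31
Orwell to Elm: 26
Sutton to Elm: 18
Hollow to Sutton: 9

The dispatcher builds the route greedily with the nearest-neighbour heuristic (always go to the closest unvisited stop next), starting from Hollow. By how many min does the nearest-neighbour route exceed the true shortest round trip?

Hollow: Maple=4, Sutton=9, Elm=10, Pine=12, Orwell=18, Ivy=26 ⇒ Maple
Maple: Sutton=6, Pine=9, Elm=12, Orwell=14, Ivy=22 ⇒ Sutton
Sutton: Pine=3, Elm=18, Orwell=20, Ivy=28 ⇒ Pine
Pine: Elm=21, Orwell=23, Ivy=31 ⇒ Elm
Elm: Orwell=26, Ivy=34 ⇒ Orwell
Orwell: Ivy=12 ⇒ Ivy
NN route Hollow → Maple → Sutton → Pine → Elm → Orwell → Ivy → Hollow costs 98.
Optimal: Hollow → Sutton → Pine → Orwell → Ivy → Maple → Elm → Hollow costs 91 (by enumerating all 360 distinct tours).
Excess = 98 − 91 = 7.

7 min longer than the optimal tour.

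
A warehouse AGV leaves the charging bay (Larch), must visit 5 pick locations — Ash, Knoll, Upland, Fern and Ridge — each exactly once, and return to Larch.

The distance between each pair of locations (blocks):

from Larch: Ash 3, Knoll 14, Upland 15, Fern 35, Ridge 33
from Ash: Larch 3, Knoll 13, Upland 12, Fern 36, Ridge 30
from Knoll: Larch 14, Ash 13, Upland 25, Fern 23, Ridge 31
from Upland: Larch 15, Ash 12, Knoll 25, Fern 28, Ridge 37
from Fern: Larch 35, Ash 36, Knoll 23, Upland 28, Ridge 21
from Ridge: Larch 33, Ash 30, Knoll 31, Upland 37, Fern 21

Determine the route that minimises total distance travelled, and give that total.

Shortest round trip = 109 blocks.

There are 60 distinct closed tours to check (reversals are equivalent).
Larch - Ash - Knoll - Upland - Fern - Ridge - Larch: 3+13+25+28+21+33 = 123
Larch - Ash - Knoll - Upland - Ridge - Fern - Larch: 3+13+25+37+21+35 = 134
Larch - Ash - Knoll - Fern - Upland - Ridge - Larch: 3+13+23+28+37+33 = 137
Larch - Ash - Knoll - Fern - Ridge - Upland - Larch: 3+13+23+21+37+15 = 112
Larch - Ash - Knoll - Ridge - Upland - Fern - Larch: 3+13+31+37+28+35 = 147
Larch - Ash - Knoll - Ridge - Fern - Upland - Larch: 3+13+31+21+28+15 = 111
Larch - Ash - Upland - Knoll - Fern - Ridge - Larch: 3+12+25+23+21+33 = 117
Larch - Ash - Upland - Knoll - Ridge - Fern - Larch: 3+12+25+31+21+35 = 127
Larch - Ash - Upland - Fern - Knoll - Ridge - Larch: 3+12+28+23+31+33 = 130
Larch - Ash - Upland - Fern - Ridge - Knoll - Larch: 3+12+28+21+31+14 = 109
Larch - Ash - Upland - Ridge - Knoll - Fern - Larch: 3+12+37+31+23+35 = 141
Larch - Ash - Upland - Ridge - Fern - Knoll - Larch: 3+12+37+21+23+14 = 110
Larch - Ash - Fern - Knoll - Upland - Ridge - Larch: 3+36+23+25+37+33 = 157
Larch - Ash - Fern - Knoll - Ridge - Upland - Larch: 3+36+23+31+37+15 = 145
… (46 more)
The minimum is 109.
One optimal route: Larch → Ash → Upland → Fern → Ridge → Knoll → Larch (or its reverse).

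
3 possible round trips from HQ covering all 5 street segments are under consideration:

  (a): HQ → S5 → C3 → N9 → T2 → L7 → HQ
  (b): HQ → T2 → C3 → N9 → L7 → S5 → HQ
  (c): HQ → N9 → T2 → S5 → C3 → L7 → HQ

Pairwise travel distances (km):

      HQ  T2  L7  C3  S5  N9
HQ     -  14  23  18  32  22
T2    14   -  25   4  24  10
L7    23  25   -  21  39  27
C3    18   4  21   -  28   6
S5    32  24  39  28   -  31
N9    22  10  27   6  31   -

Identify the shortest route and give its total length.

122 km — (b) is the shortest.

(a): 32 + 28 + 6 + 10 + 25 + 23 = 124
(b): 14 + 4 + 6 + 27 + 39 + 32 = 122
(c): 22 + 10 + 24 + 28 + 21 + 23 = 128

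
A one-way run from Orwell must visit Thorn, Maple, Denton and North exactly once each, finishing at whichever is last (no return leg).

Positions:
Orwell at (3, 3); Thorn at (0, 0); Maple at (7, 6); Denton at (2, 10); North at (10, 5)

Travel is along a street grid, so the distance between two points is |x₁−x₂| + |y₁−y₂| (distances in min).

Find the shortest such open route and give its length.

There are 4! = 24 possible orderings.
Orwell→Thorn→Maple→Denton→North: 6+13+9+13 = 41
Orwell→Thorn→Maple→North→Denton: 6+13+4+13 = 36
Orwell→Thorn→Denton→Maple→North: 6+12+9+4 = 31
Orwell→Thorn→Denton→North→Maple: 6+12+13+4 = 35
Orwell→Thorn→North→Maple→Denton: 6+15+4+9 = 34
Orwell→Thorn→North→Denton→Maple: 6+15+13+9 = 43
Orwell→Maple→Thorn→Denton→North: 7+13+12+13 = 45
Orwell→Maple→Thorn→North→Denton: 7+13+15+13 = 48
Orwell→Maple→Denton→Thorn→North: 7+9+12+15 = 43
Orwell→Maple→Denton→North→Thorn: 7+9+13+15 = 44
Orwell→Maple→North→Thorn→Denton: 7+4+15+12 = 38
Orwell→Maple→North→Denton→Thorn: 7+4+13+12 = 36
Orwell→Denton→Thorn→Maple→North: 8+12+13+4 = 37
Orwell→Denton→Thorn→North→Maple: 8+12+15+4 = 39
… (10 more)
The minimum is 31.
One shortest path: Orwell → Thorn → Denton → Maple → North.

31 min — the minimum one-way total.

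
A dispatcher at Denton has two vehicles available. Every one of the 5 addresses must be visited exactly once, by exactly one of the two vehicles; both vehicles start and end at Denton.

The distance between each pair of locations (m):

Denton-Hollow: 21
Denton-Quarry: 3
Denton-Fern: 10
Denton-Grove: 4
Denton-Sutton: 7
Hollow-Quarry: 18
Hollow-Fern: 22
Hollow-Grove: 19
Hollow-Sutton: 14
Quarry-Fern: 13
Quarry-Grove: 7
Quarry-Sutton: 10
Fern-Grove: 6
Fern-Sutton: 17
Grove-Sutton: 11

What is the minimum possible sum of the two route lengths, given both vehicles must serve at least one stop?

Minimum combined distance: 59 m.

Check every non-empty split of the stops between the two vehicles; for each half take its own optimal tour:
  {Hollow} + {Quarry, Fern, Grove, Sutton}: 42 + 40 = 82
  {Quarry} + {Hollow, Fern, Grove, Sutton}: 6 + 53 = 59
  {Hollow, Quarry} + {Fern, Grove, Sutton}: 42 + 34 = 76
  {Fern} + {Hollow, Quarry, Grove, Sutton}: 20 + 50 = 70
  {Hollow, Fern} + {Quarry, Grove, Sutton}: 53 + 28 = 81
  {Quarry, Fern} + {Hollow, Grove, Sutton}: 26 + 44 = 70
  … (15 splits in total)
Best: vehicle 1 Denton → Quarry → Denton = 6; vehicle 2 Denton → Grove → Fern → Hollow → Sutton → Denton = 53; combined 59.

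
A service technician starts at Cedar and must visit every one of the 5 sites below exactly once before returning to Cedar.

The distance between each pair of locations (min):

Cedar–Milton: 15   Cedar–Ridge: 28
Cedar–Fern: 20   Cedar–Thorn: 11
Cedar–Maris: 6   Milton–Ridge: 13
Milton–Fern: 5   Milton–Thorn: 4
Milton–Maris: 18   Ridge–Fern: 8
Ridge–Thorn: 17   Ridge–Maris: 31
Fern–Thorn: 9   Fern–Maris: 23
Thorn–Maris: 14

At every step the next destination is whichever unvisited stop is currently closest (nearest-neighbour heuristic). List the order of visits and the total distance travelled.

From Cedar: distances to unvisited — Maris=6, Thorn=11, Milton=15, Fern=20, Ridge=28. Nearest is Maris (6).
From Maris: distances to unvisited — Thorn=14, Milton=18, Fern=23, Ridge=31. Nearest is Thorn (14).
From Thorn: distances to unvisited — Milton=4, Fern=9, Ridge=17. Nearest is Milton (4).
From Milton: distances to unvisited — Fern=5, Ridge=13. Nearest is Fern (5).
From Fern: distances to unvisited — Ridge=8. Nearest is Ridge (8).
Return Ridge→Cedar: 28.
Total = 6 + 14 + 4 + 5 + 8 + 28 = 65.

65 min along Cedar → Maris → Thorn → Milton → Fern → Ridge → Cedar.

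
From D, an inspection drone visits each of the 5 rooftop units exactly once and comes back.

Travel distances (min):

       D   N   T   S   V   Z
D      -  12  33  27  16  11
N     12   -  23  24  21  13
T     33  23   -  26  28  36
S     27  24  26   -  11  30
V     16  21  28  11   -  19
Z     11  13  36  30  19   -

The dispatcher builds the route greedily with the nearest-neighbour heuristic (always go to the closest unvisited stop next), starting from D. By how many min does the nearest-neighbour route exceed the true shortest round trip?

The nearest-neighbour route is 15 min longer than optimal.

From D: Z=11, N=12, V=16, S=27, T=33 → choose Z (11).
From Z: N=13, V=19, S=30, T=36 → choose N (13).
From N: V=21, T=23, S=24 → choose V (21).
From V: S=11, T=28 → choose S (11).
From S: T=26 → choose T (26).
NN route D → Z → N → V → S → T → D costs 115.
Optimal: D → V → S → T → N → Z → D costs 100 (by enumerating all 60 distinct tours).
Excess = 115 − 100 = 15.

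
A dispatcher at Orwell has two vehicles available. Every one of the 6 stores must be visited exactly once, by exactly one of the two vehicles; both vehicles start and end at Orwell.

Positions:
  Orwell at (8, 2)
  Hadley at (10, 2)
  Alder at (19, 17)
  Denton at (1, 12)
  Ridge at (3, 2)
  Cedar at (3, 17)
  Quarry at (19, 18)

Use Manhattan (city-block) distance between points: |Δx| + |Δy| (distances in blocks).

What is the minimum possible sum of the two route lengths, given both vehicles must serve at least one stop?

Try each way of splitting the stops between the two vehicles (each non-empty) and, for each split, find the best tour for each vehicle:
  {Hadley} + {Alder, Denton, Ridge, Cedar, Quarry}: 4 + 68 = 72
  {Alder} + {Hadley, Denton, Ridge, Cedar, Quarry}: 52 + 68 = 120
  {Hadley, Alder} + {Denton, Ridge, Cedar, Quarry}: 52 + 68 = 120
  {Denton} + {Hadley, Alder, Ridge, Cedar, Quarry}: 34 + 64 = 98
  {Hadley, Denton} + {Alder, Ridge, Cedar, Quarry}: 38 + 64 = 102
  {Alder, Denton} + {Hadley, Ridge, Cedar, Quarry}: 66 + 64 = 130
  … (31 splits in total)
Best: vehicle 1 Orwell → Hadley → Orwell = 4; vehicle 2 Orwell → Alder → Quarry → Cedar → Denton → Ridge → Orwell = 68; combined 72.

Minimum combined distance: 72 blocks.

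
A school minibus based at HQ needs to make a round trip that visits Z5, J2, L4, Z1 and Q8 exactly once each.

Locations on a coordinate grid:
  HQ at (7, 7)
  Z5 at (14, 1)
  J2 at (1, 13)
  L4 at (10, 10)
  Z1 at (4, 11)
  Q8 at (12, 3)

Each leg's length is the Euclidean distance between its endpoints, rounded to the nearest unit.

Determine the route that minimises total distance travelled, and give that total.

With 5 stops there are 5!/2 = 60 distinct round trips (a route and its reverse cost the same).
HQ→Z5→J2→L4→Z1→Q8→HQ: 9+18+9+6+11+6 = 59
HQ→Z5→J2→L4→Q8→Z1→HQ: 9+18+9+7+11+5 = 59
HQ→Z5→J2→Z1→L4→Q8→HQ: 9+18+4+6+7+6 = 50
HQ→Z5→J2→Z1→Q8→L4→HQ: 9+18+4+11+7+4 = 53
HQ→Z5→J2→Q8→L4→Z1→HQ: 9+18+15+7+6+5 = 60
HQ→Z5→J2→Q8→Z1→L4→HQ: 9+18+15+11+6+4 = 63
HQ→Z5→L4→J2→Z1→Q8→HQ: 9+10+9+4+11+6 = 49
HQ→Z5→L4→J2→Q8→Z1→HQ: 9+10+9+15+11+5 = 59
HQ→Z5→L4→Z1→J2→Q8→HQ: 9+10+6+4+15+6 = 50
HQ→Z5→L4→Z1→Q8→J2→HQ: 9+10+6+11+15+8 = 59
HQ→Z5→L4→Q8→J2→Z1→HQ: 9+10+7+15+4+5 = 50
HQ→Z5→L4→Q8→Z1→J2→HQ: 9+10+7+11+4+8 = 49
HQ→Z5→Z1→J2→L4→Q8→HQ: 9+14+4+9+7+6 = 49
HQ→Z5→Z1→J2→Q8→L4→HQ: 9+14+4+15+7+4 = 53
… (46 more)
HQ→Z5→Q8→L4→J2→Z1→HQ: 9+3+7+9+4+5 = 37  ← best
The minimum is 37.
One optimal route: HQ → Z5 → Q8 → L4 → J2 → Z1 → HQ (or its reverse).

Minimum total distance: 37.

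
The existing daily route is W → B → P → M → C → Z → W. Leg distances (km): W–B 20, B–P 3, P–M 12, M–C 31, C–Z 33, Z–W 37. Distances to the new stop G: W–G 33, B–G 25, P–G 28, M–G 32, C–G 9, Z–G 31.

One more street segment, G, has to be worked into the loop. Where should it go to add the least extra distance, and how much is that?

Adding 7 km by placing G on the C–Z leg.

Insertion cost between consecutive stops i–j is d(i,G) + d(G,j) − d(i,j):
  between W and B: 33 + 25 − 20 = 38
  between B and P: 25 + 28 − 3 = 50
  between P and M: 28 + 32 − 12 = 48
  between M and C: 32 + 9 − 31 = 10
  between C and Z: 9 + 31 − 33 = 7
  between Z and W: 31 + 33 − 37 = 27
Cheapest insertion is between C and Z, adding 7.
New total = 136 + 7 = 143.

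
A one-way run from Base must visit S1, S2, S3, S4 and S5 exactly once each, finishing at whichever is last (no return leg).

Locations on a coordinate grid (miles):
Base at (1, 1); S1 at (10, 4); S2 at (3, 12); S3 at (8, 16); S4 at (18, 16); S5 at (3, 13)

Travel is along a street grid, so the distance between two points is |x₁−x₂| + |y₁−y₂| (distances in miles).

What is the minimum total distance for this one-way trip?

Minimum one-way distance = 46 miles.

There are 5! = 120 possible orderings.
Base→S1→S2→S3→S4→S5: 12+15+9+10+18 = 64
Base→S1→S2→S3→S5→S4: 12+15+9+8+18 = 62
Base→S1→S2→S4→S3→S5: 12+15+19+10+8 = 64
Base→S1→S2→S4→S5→S3: 12+15+19+18+8 = 72
Base→S1→S2→S5→S3→S4: 12+15+1+8+10 = 46
Base→S1→S2→S5→S4→S3: 12+15+1+18+10 = 56
Base→S1→S3→S2→S4→S5: 12+14+9+19+18 = 72
Base→S1→S3→S2→S5→S4: 12+14+9+1+18 = 54
Base→S1→S3→S4→S2→S5: 12+14+10+19+1 = 56
Base→S1→S3→S4→S5→S2: 12+14+10+18+1 = 55
Base→S1→S3→S5→S2→S4: 12+14+8+1+19 = 54
Base→S1→S3→S5→S4→S2: 12+14+8+18+19 = 71
Base→S1→S4→S2→S3→S5: 12+20+19+9+8 = 68
Base→S1→S4→S2→S5→S3: 12+20+19+1+8 = 60
… (106 more)
The minimum is 46.
One shortest path: Base → S1 → S2 → S5 → S3 → S4.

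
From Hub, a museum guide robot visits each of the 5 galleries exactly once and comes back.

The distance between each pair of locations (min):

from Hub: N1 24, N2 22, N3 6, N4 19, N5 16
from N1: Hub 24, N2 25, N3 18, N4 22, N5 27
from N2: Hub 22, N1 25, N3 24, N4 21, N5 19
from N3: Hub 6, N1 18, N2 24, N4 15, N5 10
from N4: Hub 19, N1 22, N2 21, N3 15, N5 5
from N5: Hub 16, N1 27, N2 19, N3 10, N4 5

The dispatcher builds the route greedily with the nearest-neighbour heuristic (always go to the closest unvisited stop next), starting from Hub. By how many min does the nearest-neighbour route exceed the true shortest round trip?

Hub: N3=6, N5=16, N4=19, N2=22, N1=24 ⇒ N3
N3: N5=10, N4=15, N1=18, N2=24 ⇒ N5
N5: N4=5, N2=19, N1=27 ⇒ N4
N4: N2=21, N1=22 ⇒ N2
N2: N1=25 ⇒ N1
NN route Hub → N3 → N5 → N4 → N2 → N1 → Hub costs 91.
Optimal: Hub → N2 → N1 → N4 → N5 → N3 → Hub costs 90 (by enumerating all 60 distinct tours).
Excess = 91 − 90 = 1.

Excess over optimum: 1 min.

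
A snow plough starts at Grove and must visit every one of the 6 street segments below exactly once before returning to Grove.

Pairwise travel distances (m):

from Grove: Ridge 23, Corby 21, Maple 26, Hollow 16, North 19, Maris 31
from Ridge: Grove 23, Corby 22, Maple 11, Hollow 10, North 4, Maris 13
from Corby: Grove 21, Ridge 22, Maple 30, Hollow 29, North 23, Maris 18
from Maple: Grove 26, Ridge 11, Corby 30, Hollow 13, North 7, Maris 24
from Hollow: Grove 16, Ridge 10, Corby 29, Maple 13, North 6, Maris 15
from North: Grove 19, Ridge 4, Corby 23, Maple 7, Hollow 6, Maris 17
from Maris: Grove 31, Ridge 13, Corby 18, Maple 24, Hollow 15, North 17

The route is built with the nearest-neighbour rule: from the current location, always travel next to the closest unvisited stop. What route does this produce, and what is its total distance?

Nearest-neighbour total = 100 m; route Grove → Hollow → North → Ridge → Maple → Maris → Corby → Grove.

Grove → [Hollow:16 / North:19 / Corby:21 / Ridge:23 / Maple:26 / Maris:31] → Hollow (16)
Hollow → [North:6 / Ridge:10 / Maple:13 / Maris:15 / Corby:29] → North (6)
North → [Ridge:4 / Maple:7 / Maris:17 / Corby:23] → Ridge (4)
Ridge → [Maple:11 / Maris:13 / Corby:22] → Maple (11)
Maple → [Maris:24 / Corby:30] → Maris (24)
Maris → [Corby:18] → Corby (18)
Return Corby→Grove: 21.
Total = 16 + 6 + 4 + 11 + 24 + 18 + 21 = 100.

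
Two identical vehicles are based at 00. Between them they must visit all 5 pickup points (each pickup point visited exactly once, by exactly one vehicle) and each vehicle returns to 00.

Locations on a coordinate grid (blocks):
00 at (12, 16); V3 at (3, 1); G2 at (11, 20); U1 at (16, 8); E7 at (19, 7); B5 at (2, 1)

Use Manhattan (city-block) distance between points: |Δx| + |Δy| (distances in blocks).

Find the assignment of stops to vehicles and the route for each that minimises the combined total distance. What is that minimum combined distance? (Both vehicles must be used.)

74 blocks — the smallest possible combined total.

Try each way of splitting the stops between the two vehicles (each non-empty) and, for each split, find the best tour for each vehicle:
  {V3} + {G2, U1, E7, B5}: 48 + 72 = 120
  {G2} + {V3, U1, E7, B5}: 10 + 64 = 74
  {V3, G2} + {U1, E7, B5}: 56 + 64 = 120
  {U1} + {V3, G2, E7, B5}: 24 + 72 = 96
  {V3, U1} + {G2, E7, B5}: 56 + 72 = 128
  {G2, U1} + {V3, E7, B5}: 34 + 64 = 98
  … (15 splits in total)
Best: vehicle 1 00 → G2 → 00 = 10; vehicle 2 00 → V3 → B5 → E7 → U1 → 00 = 64; combined 74.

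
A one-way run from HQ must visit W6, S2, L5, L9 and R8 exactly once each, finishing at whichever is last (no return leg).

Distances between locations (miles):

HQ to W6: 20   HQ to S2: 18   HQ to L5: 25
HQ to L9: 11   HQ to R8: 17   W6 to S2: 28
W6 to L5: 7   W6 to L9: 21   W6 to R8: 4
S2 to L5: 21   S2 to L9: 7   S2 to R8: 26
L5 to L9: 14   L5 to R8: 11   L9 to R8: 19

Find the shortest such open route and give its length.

49 miles — the minimum one-way total.

There are 5! = 120 possible orderings.
HQ - W6 - S2 - L5 - L9 - R8: 20+28+21+14+19 = 102
HQ - W6 - S2 - L5 - R8 - L9: 20+28+21+11+19 = 99
HQ - W6 - S2 - L9 - L5 - R8: 20+28+7+14+11 = 80
HQ - W6 - S2 - L9 - R8 - L5: 20+28+7+19+11 = 85
HQ - W6 - S2 - R8 - L5 - L9: 20+28+26+11+14 = 99
HQ - W6 - S2 - R8 - L9 - L5: 20+28+26+19+14 = 107
HQ - W6 - L5 - S2 - L9 - R8: 20+7+21+7+19 = 74
HQ - W6 - L5 - S2 - R8 - L9: 20+7+21+26+19 = 93
HQ - W6 - L5 - L9 - S2 - R8: 20+7+14+7+26 = 74
HQ - W6 - L5 - L9 - R8 - S2: 20+7+14+19+26 = 86
HQ - W6 - L5 - R8 - S2 - L9: 20+7+11+26+7 = 71
HQ - W6 - L5 - R8 - L9 - S2: 20+7+11+19+7 = 64
HQ - W6 - L9 - S2 - L5 - R8: 20+21+7+21+11 = 80
HQ - W6 - L9 - S2 - R8 - L5: 20+21+7+26+11 = 85
… (106 more)
HQ - R8 - W6 - L5 - L9 - S2: 17+4+7+14+7 = 49  ← best
The minimum is 49.
One shortest path: HQ → R8 → W6 → L5 → L9 → S2.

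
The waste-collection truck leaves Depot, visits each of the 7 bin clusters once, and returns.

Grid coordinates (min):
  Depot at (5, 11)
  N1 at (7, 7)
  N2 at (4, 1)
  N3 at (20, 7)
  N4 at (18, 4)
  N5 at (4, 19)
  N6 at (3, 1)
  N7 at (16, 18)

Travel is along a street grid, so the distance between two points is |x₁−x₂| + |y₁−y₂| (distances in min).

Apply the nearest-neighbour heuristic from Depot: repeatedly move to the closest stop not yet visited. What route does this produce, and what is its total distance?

76 min along Depot → N1 → N2 → N6 → N4 → N3 → N7 → N5 → Depot.

Depot → [N1:6 / N5:9 / N2:11 / N6:12 / N7:18 / N3:19 / N4:20] → N1 (6)
N1 → [N2:9 / N6:10 / N3:13 / N4:14 / N5:15 / N7:20] → N2 (9)
N2 → [N6:1 / N4:17 / N5:18 / N3:22 / N7:29] → N6 (1)
N6 → [N4:18 / N5:19 / N3:23 / N7:30] → N4 (18)
N4 → [N3:5 / N7:16 / N5:29] → N3 (5)
N3 → [N7:15 / N5:28] → N7 (15)
N7 → [N5:13] → N5 (13)
Return N5→Depot: 9.
Total = 6 + 9 + 1 + 18 + 5 + 15 + 13 + 9 = 76.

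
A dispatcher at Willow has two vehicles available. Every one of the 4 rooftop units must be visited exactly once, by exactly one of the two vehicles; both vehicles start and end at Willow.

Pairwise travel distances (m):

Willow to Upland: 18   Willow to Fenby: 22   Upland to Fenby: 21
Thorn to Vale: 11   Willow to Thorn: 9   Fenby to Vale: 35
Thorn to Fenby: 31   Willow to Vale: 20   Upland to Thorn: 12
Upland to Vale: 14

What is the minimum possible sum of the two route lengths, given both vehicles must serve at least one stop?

Check every non-empty split of the stops between the two vehicles; for each half take its own optimal tour:
  {Upland} + {Thorn, Fenby, Vale}: 36 + 77 = 113
  {Thorn} + {Upland, Fenby, Vale}: 18 + 77 = 95
  {Upland, Thorn} + {Fenby, Vale}: 39 + 77 = 116
  {Fenby} + {Upland, Thorn, Vale}: 44 + 52 = 96
  {Upland, Fenby} + {Thorn, Vale}: 61 + 40 = 101
  {Thorn, Fenby} + {Upland, Vale}: 62 + 52 = 114
  … (7 splits in total)
Best: vehicle 1 Willow → Thorn → Willow = 18; vehicle 2 Willow → Fenby → Upland → Vale → Willow = 77; combined 95.

95 m — the smallest possible combined total.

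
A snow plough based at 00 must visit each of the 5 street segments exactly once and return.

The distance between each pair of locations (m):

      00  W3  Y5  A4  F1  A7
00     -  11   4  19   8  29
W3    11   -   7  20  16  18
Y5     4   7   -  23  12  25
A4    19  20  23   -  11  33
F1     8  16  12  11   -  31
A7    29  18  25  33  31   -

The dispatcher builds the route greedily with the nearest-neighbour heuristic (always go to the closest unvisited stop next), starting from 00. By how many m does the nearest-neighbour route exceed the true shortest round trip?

From 00: Y5=4, F1=8, W3=11, A4=19, A7=29 → choose Y5 (4).
From Y5: W3=7, F1=12, A4=23, A7=25 → choose W3 (7).
From W3: F1=16, A7=18, A4=20 → choose F1 (16).
From F1: A4=11, A7=31 → choose A4 (11).
From A4: A7=33 → choose A7 (33).
NN route 00 → Y5 → W3 → F1 → A4 → A7 → 00 costs 100.
Optimal: 00 → Y5 → W3 → A7 → A4 → F1 → 00 costs 81 (by enumerating all 60 distinct tours).
Excess = 100 − 81 = 19.

The nearest-neighbour route is 19 m longer than optimal.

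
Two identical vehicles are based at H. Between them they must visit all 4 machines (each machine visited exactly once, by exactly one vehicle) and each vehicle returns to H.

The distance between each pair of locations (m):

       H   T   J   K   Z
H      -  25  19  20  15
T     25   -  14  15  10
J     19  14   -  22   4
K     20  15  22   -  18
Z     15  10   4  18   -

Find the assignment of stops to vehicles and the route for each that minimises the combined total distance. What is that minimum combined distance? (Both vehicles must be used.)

Try each way of splitting the stops between the two vehicles (each non-empty) and, for each split, find the best tour for each vehicle:
  {T} + {J, K, Z}: 50 + 61 = 111
  {J} + {T, K, Z}: 38 + 60 = 98
  {T, J} + {K, Z}: 58 + 53 = 111
  {K} + {T, J, Z}: 40 + 58 = 98
  {T, K} + {J, Z}: 60 + 38 = 98
  {J, K} + {T, Z}: 61 + 50 = 111
  … (7 splits in total)
Best: vehicle 1 H → J → H = 38; vehicle 2 H → K → T → Z → H = 60; combined 98.

Minimum combined distance: 98 m.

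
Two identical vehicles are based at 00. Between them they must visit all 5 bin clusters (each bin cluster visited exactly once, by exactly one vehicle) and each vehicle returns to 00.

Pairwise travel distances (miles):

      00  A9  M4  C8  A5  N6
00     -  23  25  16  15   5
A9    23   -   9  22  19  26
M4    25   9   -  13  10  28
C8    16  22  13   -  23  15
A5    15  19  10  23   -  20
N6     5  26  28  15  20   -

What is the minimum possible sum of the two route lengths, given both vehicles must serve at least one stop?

Try each way of splitting the stops between the two vehicles (each non-empty) and, for each split, find the best tour for each vehicle:
  {A9} + {M4, C8, A5, N6}: 46 + 58 = 104
  {M4} + {A9, C8, A5, N6}: 50 + 76 = 126
  {A9, M4} + {C8, A5, N6}: 57 + 58 = 115
  {C8} + {A9, M4, A5, N6}: 32 + 65 = 97
  {A9, C8} + {M4, A5, N6}: 61 + 58 = 119
  {M4, C8} + {A9, A5, N6}: 54 + 65 = 119
  … (15 splits in total)
  {A9, M4, C8, A5} + {N6}: 72 + 10 = 82  ← best
Best: vehicle 1 00 → C8 → A9 → M4 → A5 → 00 = 72; vehicle 2 00 → N6 → 00 = 10; combined 82.

82 miles — the smallest possible combined total.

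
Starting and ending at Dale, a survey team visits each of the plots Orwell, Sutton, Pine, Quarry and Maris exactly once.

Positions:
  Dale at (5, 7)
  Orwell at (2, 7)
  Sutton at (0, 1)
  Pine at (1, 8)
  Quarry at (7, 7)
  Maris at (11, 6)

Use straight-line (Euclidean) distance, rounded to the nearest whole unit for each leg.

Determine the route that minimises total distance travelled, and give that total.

Dale→Orwell→Sutton→Pine→Quarry→Maris→Dale: 3+6+7+6+4+6 = 32
Dale→Orwell→Sutton→Pine→Maris→Quarry→Dale: 3+6+7+10+4+2 = 32
Dale→Orwell→Sutton→Quarry→Pine→Maris→Dale: 3+6+9+6+10+6 = 40
Dale→Orwell→Sutton→Quarry→Maris→Pine→Dale: 3+6+9+4+10+4 = 36
Dale→Orwell→Sutton→Maris→Pine→Quarry→Dale: 3+6+12+10+6+2 = 39
Dale→Orwell→Sutton→Maris→Quarry→Pine→Dale: 3+6+12+4+6+4 = 35
Dale→Orwell→Pine→Sutton→Quarry→Maris→Dale: 3+1+7+9+4+6 = 30
Dale→Orwell→Pine→Sutton→Maris→Quarry→Dale: 3+1+7+12+4+2 = 29
Dale→Orwell→Pine→Quarry→Sutton→Maris→Dale: 3+1+6+9+12+6 = 37
Dale→Orwell→Pine→Quarry→Maris→Sutton→Dale: 3+1+6+4+12+8 = 34
Dale→Orwell→Pine→Maris→Sutton→Quarry→Dale: 3+1+10+12+9+2 = 37
Dale→Orwell→Pine→Maris→Quarry→Sutton→Dale: 3+1+10+4+9+8 = 35
Dale→Orwell→Quarry→Sutton→Pine→Maris→Dale: 3+5+9+7+10+6 = 40
Dale→Orwell→Quarry→Sutton→Maris→Pine→Dale: 3+5+9+12+10+4 = 43
… (46 more)
The minimum is 29.
One optimal route: Dale → Orwell → Pine → Sutton → Maris → Quarry → Dale (or its reverse).

Shortest round trip = 29.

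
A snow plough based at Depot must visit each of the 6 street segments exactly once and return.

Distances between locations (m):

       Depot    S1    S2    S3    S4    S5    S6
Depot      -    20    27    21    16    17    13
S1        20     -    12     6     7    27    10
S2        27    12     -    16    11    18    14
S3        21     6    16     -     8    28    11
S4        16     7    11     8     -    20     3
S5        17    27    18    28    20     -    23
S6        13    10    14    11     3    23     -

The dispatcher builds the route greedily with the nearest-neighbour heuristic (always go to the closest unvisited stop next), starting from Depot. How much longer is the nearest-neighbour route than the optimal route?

The nearest-neighbour route is 3 m longer than optimal.

From Depot: S6=13, S4=16, S5=17, S1=20, S3=21, S2=27 → choose S6 (13).
From S6: S4=3, S1=10, S3=11, S2=14, S5=23 → choose S4 (3).
From S4: S1=7, S3=8, S2=11, S5=20 → choose S1 (7).
From S1: S3=6, S2=12, S5=27 → choose S3 (6).
From S3: S2=16, S5=28 → choose S2 (16).
From S2: S5=18 → choose S5 (18).
NN route Depot → S6 → S4 → S1 → S3 → S2 → S5 → Depot costs 80.
Optimal: Depot → S5 → S2 → S1 → S3 → S4 → S6 → Depot costs 77 (by enumerating all 360 distinct tours).
Excess = 80 − 77 = 3.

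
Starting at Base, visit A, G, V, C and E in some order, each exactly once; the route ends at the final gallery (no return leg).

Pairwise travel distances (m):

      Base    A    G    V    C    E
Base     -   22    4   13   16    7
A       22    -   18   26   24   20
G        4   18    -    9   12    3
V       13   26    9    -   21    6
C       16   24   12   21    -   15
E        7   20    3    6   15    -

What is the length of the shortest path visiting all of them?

58 m — the minimum one-way total.

There are 5! = 120 possible orderings.
Base→A→G→V→C→E: 22+18+9+21+15 = 85
Base→A→G→V→E→C: 22+18+9+6+15 = 70
Base→A→G→C→V→E: 22+18+12+21+6 = 79
Base→A→G→C→E→V: 22+18+12+15+6 = 73
Base→A→G→E→V→C: 22+18+3+6+21 = 70
Base→A→G→E→C→V: 22+18+3+15+21 = 79
Base→A→V→G→C→E: 22+26+9+12+15 = 84
Base→A→V→G→E→C: 22+26+9+3+15 = 75
Base→A→V→C→G→E: 22+26+21+12+3 = 84
Base→A→V→C→E→G: 22+26+21+15+3 = 87
Base→A→V→E→G→C: 22+26+6+3+12 = 69
Base→A→V→E→C→G: 22+26+6+15+12 = 81
Base→A→C→G→V→E: 22+24+12+9+6 = 73
Base→A→C→G→E→V: 22+24+12+3+6 = 67
… (106 more)
Base→G→V→E→C→A: 4+9+6+15+24 = 58  ← best
The minimum is 58.
One shortest path: Base → G → V → E → C → A.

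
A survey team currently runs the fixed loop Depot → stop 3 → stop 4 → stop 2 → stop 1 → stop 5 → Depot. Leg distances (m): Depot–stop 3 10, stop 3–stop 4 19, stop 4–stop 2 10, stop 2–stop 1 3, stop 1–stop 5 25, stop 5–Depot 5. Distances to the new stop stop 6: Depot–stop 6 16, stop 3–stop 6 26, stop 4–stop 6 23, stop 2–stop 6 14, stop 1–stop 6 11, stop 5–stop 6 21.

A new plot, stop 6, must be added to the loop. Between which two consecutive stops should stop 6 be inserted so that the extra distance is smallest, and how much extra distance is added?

Insertion cost between consecutive stops i–j is d(i,stop 6) + d(stop 6,j) − d(i,j):
  between Depot and stop 3: 16 + 26 − 10 = 32
  between stop 3 and stop 4: 26 + 23 − 19 = 30
  between stop 4 and stop 2: 23 + 14 − 10 = 27
  between stop 2 and stop 1: 14 + 11 − 3 = 22
  between stop 1 and stop 5: 11 + 21 − 25 = 7
  between stop 5 and Depot: 21 + 16 − 5 = 32
Cheapest insertion is between stop 1 and stop 5, adding 7.
New total = 72 + 7 = 79.

+7 m — insert stop 6 between stop 1 and stop 5.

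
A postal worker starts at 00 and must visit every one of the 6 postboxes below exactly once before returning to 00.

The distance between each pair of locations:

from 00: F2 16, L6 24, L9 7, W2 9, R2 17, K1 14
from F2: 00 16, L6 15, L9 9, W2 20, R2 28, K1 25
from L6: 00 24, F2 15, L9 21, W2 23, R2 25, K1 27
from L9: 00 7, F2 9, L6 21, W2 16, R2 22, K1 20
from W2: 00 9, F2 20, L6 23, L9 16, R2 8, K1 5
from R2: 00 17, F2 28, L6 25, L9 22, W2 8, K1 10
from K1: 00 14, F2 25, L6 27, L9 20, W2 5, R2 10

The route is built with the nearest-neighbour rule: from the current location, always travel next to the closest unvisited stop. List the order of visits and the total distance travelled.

86 along 00 → L9 → F2 → L6 → W2 → K1 → R2 → 00.

From 00: distances to unvisited — L9=7, W2=9, K1=14, F2=16, R2=17, L6=24. Nearest is L9 (7).
From L9: distances to unvisited — F2=9, W2=16, K1=20, L6=21, R2=22. Nearest is F2 (9).
From F2: distances to unvisited — L6=15, W2=20, K1=25, R2=28. Nearest is L6 (15).
From L6: distances to unvisited — W2=23, R2=25, K1=27. Nearest is W2 (23).
From W2: distances to unvisited — K1=5, R2=8. Nearest is K1 (5).
From K1: distances to unvisited — R2=10. Nearest is R2 (10).
Return R2→00: 17.
Total = 7 + 9 + 15 + 23 + 5 + 10 + 17 = 86.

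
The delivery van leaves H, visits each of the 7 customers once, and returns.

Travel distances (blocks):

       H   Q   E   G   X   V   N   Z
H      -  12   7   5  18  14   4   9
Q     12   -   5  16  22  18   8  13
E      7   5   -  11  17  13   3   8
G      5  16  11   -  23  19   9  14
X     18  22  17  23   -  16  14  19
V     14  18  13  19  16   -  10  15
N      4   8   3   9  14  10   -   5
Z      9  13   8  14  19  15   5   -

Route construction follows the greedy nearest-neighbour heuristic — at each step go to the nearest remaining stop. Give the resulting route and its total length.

Total distance 92 blocks via the nearest-neighbour route H → N → E → Q → Z → G → V → X → H.

At H the remaining stops are N 4, G 5, E 7, Z 9, Q 12, V 14, X 18; go to N.
At N the remaining stops are E 3, Z 5, Q 8, G 9, V 10, X 14; go to E.
At E the remaining stops are Q 5, Z 8, G 11, V 13, X 17; go to Q.
At Q the remaining stops are Z 13, G 16, V 18, X 22; go to Z.
At Z the remaining stops are G 14, V 15, X 19; go to G.
At G the remaining stops are V 19, X 23; go to V.
At V the remaining stops are X 16; go to X.
Return X→H: 18.
Total = 4 + 3 + 5 + 13 + 14 + 19 + 16 + 18 = 92.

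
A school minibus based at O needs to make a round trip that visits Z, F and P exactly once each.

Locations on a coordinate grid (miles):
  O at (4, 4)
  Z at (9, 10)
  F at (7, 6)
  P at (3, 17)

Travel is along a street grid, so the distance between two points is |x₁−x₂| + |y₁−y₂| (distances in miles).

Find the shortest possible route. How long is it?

Minimum total distance: 38 miles.

There are 3 distinct closed tours to check (reversals are equivalent).
O-Z-F-P-O: 11+6+15+14 = 46
O-Z-P-F-O: 11+13+15+5 = 44
O-F-Z-P-O: 5+6+13+14 = 38
The minimum is 38.
One optimal route: O → F → Z → P → O (or its reverse).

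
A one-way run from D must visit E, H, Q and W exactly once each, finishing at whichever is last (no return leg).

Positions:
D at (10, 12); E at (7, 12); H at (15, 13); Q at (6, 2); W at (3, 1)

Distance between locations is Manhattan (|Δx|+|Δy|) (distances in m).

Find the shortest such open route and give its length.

There are 4! = 24 possible orderings.
D → E → H → Q → W: 3+9+20+4 = 36
D → E → H → W → Q: 3+9+24+4 = 40
D → E → Q → H → W: 3+11+20+24 = 58
D → E → Q → W → H: 3+11+4+24 = 42
D → E → W → H → Q: 3+15+24+20 = 62
D → E → W → Q → H: 3+15+4+20 = 42
D → H → E → Q → W: 6+9+11+4 = 30
D → H → E → W → Q: 6+9+15+4 = 34
D → H → Q → E → W: 6+20+11+15 = 52
D → H → Q → W → E: 6+20+4+15 = 45
D → H → W → E → Q: 6+24+15+11 = 56
D → H → W → Q → E: 6+24+4+11 = 45
D → Q → E → H → W: 14+11+9+24 = 58
D → Q → E → W → H: 14+11+15+24 = 64
… (10 more)
The minimum is 30.
One shortest path: D → H → E → Q → W.

Minimum one-way distance = 30 m.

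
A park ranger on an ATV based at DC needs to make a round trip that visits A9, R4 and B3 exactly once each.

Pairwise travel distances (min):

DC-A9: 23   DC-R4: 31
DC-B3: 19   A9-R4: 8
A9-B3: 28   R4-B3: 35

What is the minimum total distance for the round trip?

Minimum total distance: 85 min.

There are 3 distinct closed tours to check (reversals are equivalent).
DC → A9 → R4 → B3 → DC: 23+8+35+19 = 85
DC → A9 → B3 → R4 → DC: 23+28+35+31 = 117
DC → R4 → A9 → B3 → DC: 31+8+28+19 = 86
The minimum is 85.
One optimal route: DC → A9 → R4 → B3 → DC (or its reverse).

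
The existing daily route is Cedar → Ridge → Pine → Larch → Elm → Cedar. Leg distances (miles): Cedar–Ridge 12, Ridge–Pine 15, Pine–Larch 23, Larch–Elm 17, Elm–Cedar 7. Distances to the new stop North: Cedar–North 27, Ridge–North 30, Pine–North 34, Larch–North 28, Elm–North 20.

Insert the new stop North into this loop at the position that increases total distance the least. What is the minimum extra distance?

Insertion cost between consecutive stops i–j is d(i,North) + d(North,j) − d(i,j):
  between Cedar and Ridge: 27 + 30 − 12 = 45
  between Ridge and Pine: 30 + 34 − 15 = 49
  between Pine and Larch: 34 + 28 − 23 = 39
  between Larch and Elm: 28 + 20 − 17 = 31
  between Elm and Cedar: 20 + 27 − 7 = 40
Cheapest insertion is between Larch and Elm, adding 31.
New total = 74 + 31 = 105.

+31 miles — insert North between Larch and Elm.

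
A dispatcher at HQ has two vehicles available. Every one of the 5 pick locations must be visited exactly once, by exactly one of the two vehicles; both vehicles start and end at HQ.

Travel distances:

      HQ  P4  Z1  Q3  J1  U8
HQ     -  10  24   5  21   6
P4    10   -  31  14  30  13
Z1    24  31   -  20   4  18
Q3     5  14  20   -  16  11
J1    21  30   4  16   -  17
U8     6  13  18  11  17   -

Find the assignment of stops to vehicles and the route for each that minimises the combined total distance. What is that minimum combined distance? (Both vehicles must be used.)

Minimum combined distance: 69.

Try each way of splitting the stops between the two vehicles (each non-empty) and, for each split, find the best tour for each vehicle:
  {P4} + {Z1, Q3, J1, U8}: 20 + 49 = 69
  {Z1} + {P4, Q3, J1, U8}: 48 + 61 = 109
  {P4, Z1} + {Q3, J1, U8}: 65 + 44 = 109
  {Q3} + {P4, Z1, J1, U8}: 10 + 66 = 76
  {P4, Q3} + {Z1, J1, U8}: 29 + 49 = 78
  {Z1, Q3} + {P4, J1, U8}: 49 + 61 = 110
  … (15 splits in total)
Best: vehicle 1 HQ → P4 → HQ = 20; vehicle 2 HQ → Q3 → J1 → Z1 → U8 → HQ = 49; combined 69.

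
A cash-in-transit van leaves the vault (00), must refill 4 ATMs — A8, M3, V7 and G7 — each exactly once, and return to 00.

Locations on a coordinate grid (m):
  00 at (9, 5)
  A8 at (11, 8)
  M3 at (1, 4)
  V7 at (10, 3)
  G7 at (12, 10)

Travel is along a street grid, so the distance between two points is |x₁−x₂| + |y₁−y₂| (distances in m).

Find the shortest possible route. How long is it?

36 m — the shortest possible round trip.

There are 12 distinct closed tours to check (reversals are equivalent).
00→A8→M3→V7→G7→00: 5+14+10+9+8 = 46
00→A8→M3→G7→V7→00: 5+14+17+9+3 = 48
00→A8→V7→M3→G7→00: 5+6+10+17+8 = 46
00→A8→V7→G7→M3→00: 5+6+9+17+9 = 46
00→A8→G7→M3→V7→00: 5+3+17+10+3 = 38
00→A8→G7→V7→M3→00: 5+3+9+10+9 = 36
00→M3→A8→V7→G7→00: 9+14+6+9+8 = 46
00→M3→A8→G7→V7→00: 9+14+3+9+3 = 38
00→M3→V7→A8→G7→00: 9+10+6+3+8 = 36
00→M3→G7→A8→V7→00: 9+17+3+6+3 = 38
00→V7→A8→M3→G7→00: 3+6+14+17+8 = 48
00→V7→M3→A8→G7→00: 3+10+14+3+8 = 38
The minimum is 36.
One optimal route: 00 → A8 → G7 → V7 → M3 → 00 (or its reverse).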